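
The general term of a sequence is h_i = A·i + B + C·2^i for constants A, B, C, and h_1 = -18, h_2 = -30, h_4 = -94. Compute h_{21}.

At i = 1, 2, 4: A + B + 2C = -18; 2A + B + 4C = -30; 4A + B + 16C = -94.
Subtracting the first from the second: A + 2C = -12.
Subtracting the second from the third: 2A + 12C = -64.
Solving: C = -5, A = -2, then B = -6.
Therefore h_{21} = -42 + (-6) + (-5)·2097152 = -10485808.

-10485808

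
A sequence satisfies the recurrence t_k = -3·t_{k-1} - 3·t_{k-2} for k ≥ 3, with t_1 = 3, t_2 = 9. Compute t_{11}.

3645

Applying the relation repeatedly:
t_3 = -36  t_4 = 81  t_5 = -135  t_6 = 162  t_7 = -81  t_8 = -243  t_9 = 972  t_{10} = -2187  t_{11} = 3645.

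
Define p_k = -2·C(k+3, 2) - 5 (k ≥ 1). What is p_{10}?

C(13, 2) = 78, so p_{10} = -161.

-161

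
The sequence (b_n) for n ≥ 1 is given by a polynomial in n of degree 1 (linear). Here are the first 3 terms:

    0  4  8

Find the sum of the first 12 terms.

264

1st diffs: 4, 4 (constant).
So b_n = 4n - 4.
Continuing: …, 12, 16, 20, 24, …, b_{12} = 44.
Summing n = 1..12 (12 terms) gives 264.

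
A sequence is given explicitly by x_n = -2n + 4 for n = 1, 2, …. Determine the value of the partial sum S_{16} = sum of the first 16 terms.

Over n = 1..16: Σn = 136.
Total = (-2)·136 + (4)·16 = -208.

-208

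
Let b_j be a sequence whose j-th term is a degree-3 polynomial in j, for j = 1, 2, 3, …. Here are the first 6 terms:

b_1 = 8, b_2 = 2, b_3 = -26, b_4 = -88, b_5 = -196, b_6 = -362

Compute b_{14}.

1st diffs: -6, -28, -62, -108, -166.
2nd diffs: -22, -34, -46, -58.
3rd diffs: -12, -12, -12 (constant).
Newton forward-difference form: b_j = 8 + (-6)·C(j-1,1) + (-22)·C(j-1,2) + (-12)·C(j-1,3).
At j = 14: j-1 = 13, so b_{14} = 8 - 78 - 1716 - 3432 = -5218.

-5218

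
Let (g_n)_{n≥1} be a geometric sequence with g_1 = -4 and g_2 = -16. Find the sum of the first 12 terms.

-22369620

Common ratio r = 4.
g_n = (-4)·4^(n-1).
S = (-4)·(4^12 - 1)/(4 - 1) = (-4)·(16777216 - 1)/(3) = -22369620.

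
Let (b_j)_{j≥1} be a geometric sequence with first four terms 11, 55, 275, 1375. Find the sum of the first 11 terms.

134277341

Common ratio r = 5.
b_j = 11·5^(j-1).
S = 11·(5^11 - 1)/(5 - 1) = 11·(48828125 - 1)/(4) = 134277341.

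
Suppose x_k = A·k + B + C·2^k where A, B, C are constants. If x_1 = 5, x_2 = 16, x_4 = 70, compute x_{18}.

1048624

The three given values yield: A + B + 2C = 5; 2A + B + 4C = 16; 4A + B + 16C = 70.
Subtracting the first from the second: A + 2C = 11.
Subtracting the second from the third: 2A + 12C = 54.
Solving: C = 4, A = 3, then B = -6.
Therefore x_{18} = 54 + (-6) + 4·262144 = 1048624.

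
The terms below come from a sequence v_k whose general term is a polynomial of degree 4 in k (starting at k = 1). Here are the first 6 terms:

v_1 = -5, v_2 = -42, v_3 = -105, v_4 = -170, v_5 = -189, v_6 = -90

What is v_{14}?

21510

1st diffs: -37, -63, -65, -19, 99.
2nd diffs: -26, -2, 46, 118.
3rd diffs: 24, 48, 72.
4th diffs: 24, 24 (constant).
Newton forward-difference form: v_k = -5 + (-37)·C(k-1,1) + (-26)·C(k-1,2) + 24·C(k-1,3) + 24·C(k-1,4).
At k = 14: k-1 = 13, so v_{14} = -5 - 481 - 2028 + 6864 + 17160 = 21510.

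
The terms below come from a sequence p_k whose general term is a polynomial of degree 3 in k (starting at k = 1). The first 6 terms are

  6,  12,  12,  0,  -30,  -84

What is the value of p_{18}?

-4788

1st diffs: 6, 0, -12, -30, -54.
2nd diffs: -6, -12, -18, -24.
3rd diffs: -6, -6, -6 (constant).
Newton forward-difference form: p_k = 6 + 6·C(k-1,1) + (-6)·C(k-1,2) + (-6)·C(k-1,3).
At k = 18: k-1 = 17, so p_{18} = 6 + 102 - 816 - 4080 = -4788.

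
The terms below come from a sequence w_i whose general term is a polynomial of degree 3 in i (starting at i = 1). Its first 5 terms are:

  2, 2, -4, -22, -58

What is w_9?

-502

1st diffs: 0, -6, -18, -36.
2nd diffs: -6, -12, -18.
3rd diffs: -6, -6 (constant).
So w_i = -i^3 + 3i^2 - 2i + 2.
Evaluating at i = 9 gives w_9 = -502.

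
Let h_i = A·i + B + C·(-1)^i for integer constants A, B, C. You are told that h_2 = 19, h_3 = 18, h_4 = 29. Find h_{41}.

208

At i = 2, 3, 4: 2A + B + C = 19; 3A + B - C = 18; 4A + B + C = 29.
Subtracting the first from the second: A - 2C = -1.
Subtracting the second from the third: A + 2C = 11.
Solving: C = 3, A = 5, then B = 6.
Hence h_{41} = 5·41 + 6 + 3·(-1) = 208.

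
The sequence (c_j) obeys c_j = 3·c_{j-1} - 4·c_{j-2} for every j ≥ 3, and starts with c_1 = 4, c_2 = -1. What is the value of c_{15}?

Applying the relation repeatedly:
c_3 = -19; c_4 = -53; c_5 = -83; …; c_{12} = -11573; c_{13} = -26771; c_{14} = -34021; c_{15} = 5021.

5021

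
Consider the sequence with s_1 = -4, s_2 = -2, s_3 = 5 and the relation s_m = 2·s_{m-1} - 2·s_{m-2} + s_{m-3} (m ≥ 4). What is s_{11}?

Step forward from the initial values:
s_4 = 10; s_5 = 8; s_6 = 1; s_7 = -4; s_8 = -2; s_9 = 5; s_{10} = 10; s_{11} = 8.

8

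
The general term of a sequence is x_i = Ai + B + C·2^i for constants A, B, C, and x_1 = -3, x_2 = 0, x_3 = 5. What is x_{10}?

At i = 1, 2, 3: A + B + 2C = -3; 2A + B + 4C = 0; 3A + B + 8C = 5.
Subtracting the first from the second: A + 2C = 3.
Subtracting the second from the third: A + 4C = 5.
Solving: C = 1, A = 1, then B = -6.
Hence x_{10} = 1·10 + (-6) + 1·1024 = 1028.

1028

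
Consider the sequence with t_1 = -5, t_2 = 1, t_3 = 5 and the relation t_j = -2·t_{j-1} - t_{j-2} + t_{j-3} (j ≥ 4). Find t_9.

Compute successive terms:
t_4 = -16;  t_5 = 28;  t_6 = -35;  t_7 = 26;  t_8 = 11;  t_9 = -83.

-83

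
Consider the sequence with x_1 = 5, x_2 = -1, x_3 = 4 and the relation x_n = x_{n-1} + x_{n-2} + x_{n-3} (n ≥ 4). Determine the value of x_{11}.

Compute successive terms:
x_4 = 8  x_5 = 11  x_6 = 23  x_7 = 42  x_8 = 76  x_9 = 141  x_{10} = 259  x_{11} = 476.

476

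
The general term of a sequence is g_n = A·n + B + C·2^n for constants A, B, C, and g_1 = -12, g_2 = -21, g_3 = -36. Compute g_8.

-795

At n = 1, 2, 3: A + B + 2C = -12; 2A + B + 4C = -21; 3A + B + 8C = -36.
Subtracting the first from the second: A + 2C = -9.
Subtracting the second from the third: A + 4C = -15.
Solving: C = -3, A = -3, then B = -3.
Hence g_8 = -3·8 + (-3) + (-3)·256 = -795.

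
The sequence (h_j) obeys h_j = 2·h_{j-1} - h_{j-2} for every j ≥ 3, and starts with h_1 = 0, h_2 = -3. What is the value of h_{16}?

-45

Step forward from the initial values:
h_3 = -6  h_4 = -9  h_5 = -12  …  h_{13} = -36  h_{14} = -39  h_{15} = -42  h_{16} = -45.
(Characteristic roots are 1 and 1.)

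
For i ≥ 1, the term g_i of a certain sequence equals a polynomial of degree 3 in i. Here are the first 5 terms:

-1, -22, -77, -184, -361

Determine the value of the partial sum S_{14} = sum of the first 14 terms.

-32319

1st diffs: -21, -55, -107, -177.
2nd diffs: -34, -52, -70.
3rd diffs: -18, -18 (constant).
Newton forward-difference form: g_i = -1 + (-21)·C(i-1,1) + (-34)·C(i-1,2) + (-18)·C(i-1,3).
Continuing: …, -626, -997, -1492, -2129, …, g_{14} = -8074.
Summing i = 1..14 (14 terms) gives -32319.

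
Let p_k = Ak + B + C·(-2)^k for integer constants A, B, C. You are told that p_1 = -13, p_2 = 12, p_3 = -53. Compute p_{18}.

1310632

Plug in k = 1, 2, 3: A + B - 2C = -13; 2A + B + 4C = 12; 3A + B - 8C = -53.
Subtracting the first from the second: A + 6C = 25.
Subtracting the second from the third: A - 12C = -65.
Solving: C = 5, A = -5, then B = 2.
Therefore p_{18} = -90 + 2 + 5·262144 = 1310632.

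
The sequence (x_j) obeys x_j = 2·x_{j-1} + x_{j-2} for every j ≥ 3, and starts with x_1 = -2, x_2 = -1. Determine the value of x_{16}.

Step forward from the initial values:
x_3 = -4; x_4 = -9; x_5 = -22; …; x_{13} = -25342; x_{14} = -61181; x_{15} = -147704; x_{16} = -356589.

-356589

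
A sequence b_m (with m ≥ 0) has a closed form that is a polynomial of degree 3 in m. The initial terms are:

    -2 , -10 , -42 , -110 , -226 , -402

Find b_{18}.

1st diffs: -8, -32, -68, -116, -176.
2nd diffs: -24, -36, -48, -60.
3rd diffs: -12, -12, -12 (constant).
So b_m = -2m^3 - 6m^2 - 2.
Evaluating at m = 18 gives b_{18} = -13610.

-13610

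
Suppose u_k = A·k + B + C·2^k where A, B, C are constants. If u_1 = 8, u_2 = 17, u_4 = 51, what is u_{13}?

16448

Plug in k = 1, 2, 4: A + B + 2C = 8; 2A + B + 4C = 17; 4A + B + 16C = 51.
Subtracting the first from the second: A + 2C = 9.
Subtracting the second from the third: 2A + 12C = 34.
Solving: C = 2, A = 5, then B = -1.
Therefore u_{13} = 65 + (-1) + 2·8192 = 16448.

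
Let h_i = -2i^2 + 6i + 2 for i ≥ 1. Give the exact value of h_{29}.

h_{29} = -2·29^2 + 6·29 + 2 = -1506.

-1506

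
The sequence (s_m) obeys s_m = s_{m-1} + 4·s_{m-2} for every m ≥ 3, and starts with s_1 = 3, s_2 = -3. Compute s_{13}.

Applying the relation repeatedly:
s_3 = 9; s_4 = -3; s_5 = 33; …; s_{10} = 1797; s_{11} = 5193; s_{12} = 12381; s_{13} = 33153.

33153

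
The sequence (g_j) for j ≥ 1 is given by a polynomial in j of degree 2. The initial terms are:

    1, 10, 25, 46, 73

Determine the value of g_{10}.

298

1st diffs: 9, 15, 21, 27.
2nd diffs: 6, 6, 6 (constant).
Newton forward-difference form: g_j = 1 + 9·C(j-1,1) + 6·C(j-1,2).
At j = 10: j-1 = 9, so g_{10} = 1 + 81 + 216 = 298.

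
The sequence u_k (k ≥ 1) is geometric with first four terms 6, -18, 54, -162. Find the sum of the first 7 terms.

3282

Common ratio r = -3.
u_k = 6·(-3)^(k-1).
S = 6·((-3)^7 - 1)/(-3 - 1) = 6·(-2187 - 1)/(-4) = 3282.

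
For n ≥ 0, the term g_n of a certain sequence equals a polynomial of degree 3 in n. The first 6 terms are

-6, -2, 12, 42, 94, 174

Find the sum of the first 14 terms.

1st diffs: 4, 14, 30, 52, 80.
2nd diffs: 10, 16, 22, 28.
3rd diffs: 6, 6, 6 (constant).
Newton forward-difference form: g_n = -6 + 4·C(n,1) + 10·C(n,2) + 6·C(n,3).
Continuing: …, 288, 442, 642, 894, …, g_{13} = 2542.
Summing n = 0..13 (14 terms) gives 9926.

9926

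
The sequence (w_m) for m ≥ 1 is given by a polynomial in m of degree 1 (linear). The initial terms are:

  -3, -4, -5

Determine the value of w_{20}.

-22

1st diffs: -1, -1 (constant).
So w_m = -m - 2.
Evaluating at m = 20 gives w_{20} = -22.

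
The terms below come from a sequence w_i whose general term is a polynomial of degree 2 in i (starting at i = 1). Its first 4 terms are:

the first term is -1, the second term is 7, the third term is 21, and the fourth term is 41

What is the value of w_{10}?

287

1st diffs: 8, 14, 20.
2nd diffs: 6, 6 (constant).
Newton forward-difference form: w_i = -1 + 8·C(i-1,1) + 6·C(i-1,2).
At i = 10: i-1 = 9, so w_{10} = -1 + 72 + 216 = 287.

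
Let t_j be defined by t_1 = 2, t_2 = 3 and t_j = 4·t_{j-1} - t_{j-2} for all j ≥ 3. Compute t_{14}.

19381443

Iterate the recurrence:
t_3 = 10;  t_4 = 37;  t_5 = 138;  …;  t_{11} = 372858;  t_{12} = 1391525;  t_{13} = 5193242;  t_{14} = 19381443.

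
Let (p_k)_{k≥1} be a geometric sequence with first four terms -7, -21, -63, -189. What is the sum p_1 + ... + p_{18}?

Common ratio r = 3.
p_k = (-7)·3^(k-1).
S = (-7)·(3^18 - 1)/(3 - 1) = (-7)·(387420489 - 1)/(2) = -1355971708.

-1355971708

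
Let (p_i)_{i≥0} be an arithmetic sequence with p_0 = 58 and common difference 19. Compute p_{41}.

837

p_i = 58 + (i - 0)·19.
p_{41} = 58 + 41·19 = 837.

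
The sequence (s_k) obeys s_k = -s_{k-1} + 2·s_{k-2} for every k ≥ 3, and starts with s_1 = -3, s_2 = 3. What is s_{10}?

Compute successive terms:
s_3 = -9, s_4 = 15, s_5 = -33, s_6 = 63, s_7 = -129, s_8 = 255, s_9 = -513, s_{10} = 1023.
(Characteristic roots are 1 and -2.)

1023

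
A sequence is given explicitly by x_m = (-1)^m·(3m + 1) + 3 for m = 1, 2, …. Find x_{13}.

-37

(-1)^13 = -1; 3m + 1 at m=13 is 40; so x_{13} = -37.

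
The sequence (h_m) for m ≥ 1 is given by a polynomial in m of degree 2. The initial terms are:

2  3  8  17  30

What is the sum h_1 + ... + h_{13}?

1st diffs: 1, 5, 9, 13.
2nd diffs: 4, 4, 4 (constant).
Newton forward-difference form: h_m = 2 + 1·C(m-1,1) + 4·C(m-1,2).
Continuing: …, 47, 68, 93, 122, …, h_{13} = 278.
Summing m = 1..13 (13 terms) gives 1248.

1248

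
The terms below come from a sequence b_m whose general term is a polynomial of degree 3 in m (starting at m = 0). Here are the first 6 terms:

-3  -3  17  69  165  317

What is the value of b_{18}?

12849

1st diffs: 0, 20, 52, 96, 152.
2nd diffs: 20, 32, 44, 56.
3rd diffs: 12, 12, 12 (constant).
Newton forward-difference form: b_m = -3 + 20·C(m,2) + 12·C(m,3).
At m = 18: m = 18, so b_{18} = -3 + 3060 + 9792 = 12849.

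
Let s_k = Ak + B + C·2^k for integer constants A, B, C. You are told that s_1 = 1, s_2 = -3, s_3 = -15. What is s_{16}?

-262075

Write the equations: A + B + 2C = 1; 2A + B + 4C = -3; 3A + B + 8C = -15.
Subtracting the first from the second: A + 2C = -4.
Subtracting the second from the third: A + 4C = -12.
Solving: C = -4, A = 4, then B = 5.
Hence s_{16} = 4·16 + 5 + (-4)·65536 = -262075.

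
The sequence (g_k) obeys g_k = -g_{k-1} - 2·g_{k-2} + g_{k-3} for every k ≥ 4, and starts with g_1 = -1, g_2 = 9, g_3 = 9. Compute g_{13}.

g_4 = -28;  g_5 = 19;  g_6 = 46;  g_7 = -112;  g_8 = 39;  g_9 = 231;  g_{10} = -421;  g_{11} = -2;  g_{12} = 1075;  g_{13} = -1492.

-1492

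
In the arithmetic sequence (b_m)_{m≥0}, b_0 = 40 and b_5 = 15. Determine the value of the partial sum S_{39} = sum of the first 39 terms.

-2145

Common difference d = (15 - 40) / (5 - 0) = -5.
b_m = 40 + (m - 0)·(-5).
b_{38} = -150; S = 39·(40 + (-150))/2 = -2145.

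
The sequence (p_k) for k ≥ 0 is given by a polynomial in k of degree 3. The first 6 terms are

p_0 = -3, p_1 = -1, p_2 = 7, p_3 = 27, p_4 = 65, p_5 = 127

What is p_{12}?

1737

1st diffs: 2, 8, 20, 38, 62.
2nd diffs: 6, 12, 18, 24.
3rd diffs: 6, 6, 6 (constant).
So p_k = k^3 + k - 3.
Evaluating at k = 12 gives p_{12} = 1737.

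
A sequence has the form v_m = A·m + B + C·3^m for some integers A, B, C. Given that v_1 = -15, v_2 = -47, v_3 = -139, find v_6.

-3655

The three given values yield: A + B + 3C = -15; 2A + B + 9C = -47; 3A + B + 27C = -139.
Subtracting the first from the second: A + 6C = -32.
Subtracting the second from the third: A + 18C = -92.
Solving: C = -5, A = -2, then B = 2.
Therefore v_6 = -12 + 2 + (-5)·729 = -3655.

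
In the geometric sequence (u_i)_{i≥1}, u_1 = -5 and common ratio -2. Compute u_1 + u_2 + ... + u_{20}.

u_i = (-5)·(-2)^(i-1).
S = (-5)·((-2)^20 - 1)/(-2 - 1) = (-5)·(1048576 - 1)/(-3) = 1747625.

1747625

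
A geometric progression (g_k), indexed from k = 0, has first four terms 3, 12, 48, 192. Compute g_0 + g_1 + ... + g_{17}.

68719476735

Common ratio r = 4.
g_k = 3·4^(k-0).
S = 3·(4^18 - 1)/(4 - 1) = 3·(68719476736 - 1)/(3) = 68719476735.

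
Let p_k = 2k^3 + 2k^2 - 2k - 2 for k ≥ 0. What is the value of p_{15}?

7168

p_{15} = 2·15^3 + 2·15^2 - 2·15 - 2 = 7168.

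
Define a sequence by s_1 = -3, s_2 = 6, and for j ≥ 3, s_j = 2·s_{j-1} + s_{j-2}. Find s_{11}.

11313

Compute successive terms:
s_3 = 9  s_4 = 24  s_5 = 57  s_6 = 138  s_7 = 333  s_8 = 804  s_9 = 1941  s_{10} = 4686  s_{11} = 11313.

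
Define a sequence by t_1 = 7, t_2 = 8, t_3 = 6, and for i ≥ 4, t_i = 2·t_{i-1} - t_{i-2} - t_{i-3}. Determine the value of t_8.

Iterate the recurrence:
t_4 = -3  t_5 = -20  t_6 = -43  t_7 = -63  t_8 = -63.

-63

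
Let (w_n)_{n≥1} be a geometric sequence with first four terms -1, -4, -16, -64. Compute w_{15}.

Common ratio r = 4.
w_n = (-1)·4^(n-1).
w_{15} = (-1)·4^14 = -268435456.

-268435456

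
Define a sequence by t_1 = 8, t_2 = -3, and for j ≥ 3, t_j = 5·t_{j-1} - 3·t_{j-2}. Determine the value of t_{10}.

Step forward from the initial values:
t_3 = -39  t_4 = -186  t_5 = -813  t_6 = -3507  t_7 = -15096  t_8 = -64959  t_9 = -279507  t_{10} = -1202658.

-1202658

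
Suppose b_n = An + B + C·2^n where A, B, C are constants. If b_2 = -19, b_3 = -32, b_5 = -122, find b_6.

The three given values yield: 2A + B + 4C = -19; 3A + B + 8C = -32; 5A + B + 32C = -122.
Subtracting the first from the second: A + 4C = -13.
Subtracting the second from the third: 2A + 24C = -90.
Solving: C = -4, A = 3, then B = -9.
So b_n = 3·n + (-9) + (-4)·2^n; at n=6 this is -247.

-247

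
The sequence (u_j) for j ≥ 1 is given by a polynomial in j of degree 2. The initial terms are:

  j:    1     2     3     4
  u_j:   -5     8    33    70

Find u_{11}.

665

1st diffs: 13, 25, 37.
2nd diffs: 12, 12 (constant).
Newton forward-difference form: u_j = -5 + 13·C(j-1,1) + 12·C(j-1,2).
At j = 11: j-1 = 10, so u_{11} = -5 + 130 + 540 = 665.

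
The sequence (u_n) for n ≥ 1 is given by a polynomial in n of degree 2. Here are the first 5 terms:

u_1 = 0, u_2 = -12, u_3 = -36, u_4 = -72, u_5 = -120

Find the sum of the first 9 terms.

1st diffs: -12, -24, -36, -48.
2nd diffs: -12, -12, -12 (constant).
Newton forward-difference form: u_n = (-12)·C(n-1,1) + (-12)·C(n-1,2).
Continuing: -180, -252, -336, -432.
Summing n = 1..9 (9 terms) gives -1440.

-1440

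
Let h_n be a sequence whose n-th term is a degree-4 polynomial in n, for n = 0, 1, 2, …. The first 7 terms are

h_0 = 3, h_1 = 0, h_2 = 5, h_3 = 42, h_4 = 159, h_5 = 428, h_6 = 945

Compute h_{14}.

1st diffs: -3, 5, 37, 117, 269, 517.
2nd diffs: 8, 32, 80, 152, 248.
3rd diffs: 24, 48, 72, 96.
4th diffs: 24, 24, 24 (constant).
Newton forward-difference form: h_n = 3 + (-3)·C(n,1) + 8·C(n,2) + 24·C(n,3) + 24·C(n,4).
At n = 14: n = 14, so h_{14} = 3 - 42 + 728 + 8736 + 24024 = 33449.

33449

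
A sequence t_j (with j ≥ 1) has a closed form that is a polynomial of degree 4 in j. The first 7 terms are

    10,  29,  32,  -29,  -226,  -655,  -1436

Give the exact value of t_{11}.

-11320

1st diffs: 19, 3, -61, -197, -429, -781.
2nd diffs: -16, -64, -136, -232, -352.
3rd diffs: -48, -72, -96, -120.
4th diffs: -24, -24, -24 (constant).
Newton forward-difference form: t_j = 10 + 19·C(j-1,1) + (-16)·C(j-1,2) + (-48)·C(j-1,3) + (-24)·C(j-1,4).
At j = 11: j-1 = 10, so t_{11} = 10 + 190 - 720 - 5760 - 5040 = -11320.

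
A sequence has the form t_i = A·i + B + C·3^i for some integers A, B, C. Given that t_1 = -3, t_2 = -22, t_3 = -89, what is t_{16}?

-172186800

Write the equations: A + B + 3C = -3; 2A + B + 9C = -22; 3A + B + 27C = -89.
Subtracting the first from the second: A + 6C = -19.
Subtracting the second from the third: A + 18C = -67.
Solving: C = -4, A = 5, then B = 4.
Hence t_{16} = 5·16 + 4 + (-4)·43046721 = -172186800.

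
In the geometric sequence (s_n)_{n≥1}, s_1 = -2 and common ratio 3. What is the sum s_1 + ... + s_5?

s_n = (-2)·3^(n-1).
S = (-2)·(3^5 - 1)/(3 - 1) = (-2)·(243 - 1)/(2) = -242.

-242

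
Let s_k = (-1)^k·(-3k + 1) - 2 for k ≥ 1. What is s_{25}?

72

(-1)^25 = -1; -3k + 1 at k=25 is -74; so s_{25} = 72.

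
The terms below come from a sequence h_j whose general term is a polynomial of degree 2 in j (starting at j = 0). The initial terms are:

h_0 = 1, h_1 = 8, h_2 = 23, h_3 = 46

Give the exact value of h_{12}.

613

1st diffs: 7, 15, 23.
2nd diffs: 8, 8 (constant).
Newton forward-difference form: h_j = 1 + 7·C(j,1) + 8·C(j,2).
At j = 12: j = 12, so h_{12} = 1 + 84 + 528 = 613.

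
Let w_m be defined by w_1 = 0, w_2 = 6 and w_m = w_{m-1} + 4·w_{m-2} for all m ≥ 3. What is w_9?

Step forward from the initial values:
w_3 = 6; w_4 = 30; w_5 = 54; w_6 = 174; w_7 = 390; w_8 = 1086; w_9 = 2646.

2646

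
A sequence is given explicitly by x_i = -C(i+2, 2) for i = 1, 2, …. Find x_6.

C(8, 2) = 28, so x_6 = -28.

-28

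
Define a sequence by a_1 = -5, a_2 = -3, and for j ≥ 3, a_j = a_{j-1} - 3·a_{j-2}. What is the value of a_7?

Iterate the recurrence:
a_3 = 12  a_4 = 21  a_5 = -15  a_6 = -78  a_7 = -33.

-33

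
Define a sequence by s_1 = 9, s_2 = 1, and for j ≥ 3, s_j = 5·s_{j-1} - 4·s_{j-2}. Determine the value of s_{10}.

-699039

Iterate the recurrence:
s_3 = -31;  s_4 = -159;  s_5 = -671;  s_6 = -2719;  s_7 = -10911;  s_8 = -43679;  s_9 = -174751;  s_{10} = -699039.
(Characteristic roots are 4 and 1.)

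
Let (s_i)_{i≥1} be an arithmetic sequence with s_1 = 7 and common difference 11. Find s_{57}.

623

s_i = 7 + (i - 1)·11.
s_{57} = 7 + 56·11 = 623.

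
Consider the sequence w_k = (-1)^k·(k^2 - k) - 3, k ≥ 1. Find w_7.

-45

(-1)^7 = -1; k^2 - k at k=7 is 42; so w_7 = -45.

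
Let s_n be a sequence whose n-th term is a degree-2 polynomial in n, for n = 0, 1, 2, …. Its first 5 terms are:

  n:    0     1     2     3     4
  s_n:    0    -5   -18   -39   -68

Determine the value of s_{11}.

-495

1st diffs: -5, -13, -21, -29.
2nd diffs: -8, -8, -8 (constant).
Newton forward-difference form: s_n = (-5)·C(n,1) + (-8)·C(n,2).
At n = 11: n = 11, so s_{11} = -55 - 440 = -495.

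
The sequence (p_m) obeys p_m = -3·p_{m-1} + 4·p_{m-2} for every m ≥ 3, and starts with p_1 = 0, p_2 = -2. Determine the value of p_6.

-410

p_3 = 6, p_4 = -26, p_5 = 102, p_6 = -410.
(Characteristic roots are 1 and -4.)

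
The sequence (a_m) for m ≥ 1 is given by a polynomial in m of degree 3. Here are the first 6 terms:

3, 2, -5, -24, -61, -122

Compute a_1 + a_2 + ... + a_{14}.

1st diffs: -1, -7, -19, -37, -61.
2nd diffs: -6, -12, -18, -24.
3rd diffs: -6, -6, -6 (constant).
So a_m = -m^3 + 3m^2 - 3m + 4.
Continuing: …, -213, -340, -509, -726, …, a_{14} = -2194.
Summing m = 1..14 (14 terms) gives -8239.

-8239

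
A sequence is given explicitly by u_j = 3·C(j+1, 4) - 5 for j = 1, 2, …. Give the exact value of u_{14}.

4090

C(15, 4) = 1365, so u_{14} = 4090.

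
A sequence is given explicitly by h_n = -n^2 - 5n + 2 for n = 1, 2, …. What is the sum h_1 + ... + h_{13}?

Over n = 1..13: Σn = 91, Σn² = 819.
Total = (-1)·819 + (-5)·91 + (2)·13 = -1248.

-1248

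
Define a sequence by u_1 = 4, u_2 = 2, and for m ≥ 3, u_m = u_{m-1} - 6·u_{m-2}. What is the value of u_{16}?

-159154

Applying the relation repeatedly:
u_3 = -22; u_4 = -34; u_5 = 98; …; u_{13} = -145726; u_{14} = 206702; u_{15} = 1081058; u_{16} = -159154.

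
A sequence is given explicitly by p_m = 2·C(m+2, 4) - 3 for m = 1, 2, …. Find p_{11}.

C(13, 4) = 715, so p_{11} = 1427.

1427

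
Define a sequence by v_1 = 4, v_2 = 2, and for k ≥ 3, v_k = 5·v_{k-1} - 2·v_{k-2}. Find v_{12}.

1062486

Step forward from the initial values:
v_3 = 2  v_4 = 6  v_5 = 26  v_6 = 118  v_7 = 538  v_8 = 2454  v_9 = 11194  v_{10} = 51062  v_{11} = 232922  v_{12} = 1062486.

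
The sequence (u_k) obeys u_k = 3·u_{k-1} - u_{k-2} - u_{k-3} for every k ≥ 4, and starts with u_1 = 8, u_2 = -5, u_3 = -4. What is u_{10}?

Iterate the recurrence:
u_4 = -15, u_5 = -36, u_6 = -89, u_7 = -216, u_8 = -523, u_9 = -1264, u_{10} = -3053.

-3053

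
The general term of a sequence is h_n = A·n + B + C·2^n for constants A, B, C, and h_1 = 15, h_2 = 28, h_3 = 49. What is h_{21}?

8388715

Write the equations: A + B + 2C = 15; 2A + B + 4C = 28; 3A + B + 8C = 49.
Subtracting the first from the second: A + 2C = 13.
Subtracting the second from the third: A + 4C = 21.
Solving: C = 4, A = 5, then B = 2.
Therefore h_{21} = 105 + 2 + 4·2097152 = 8388715.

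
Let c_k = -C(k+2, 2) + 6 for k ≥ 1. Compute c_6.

C(8, 2) = 28, so c_6 = -22.

-22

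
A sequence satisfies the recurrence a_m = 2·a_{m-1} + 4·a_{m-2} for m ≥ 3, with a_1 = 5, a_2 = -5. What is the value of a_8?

Iterate the recurrence:
a_3 = 10, a_4 = 0, a_5 = 40, a_6 = 80, a_7 = 320, a_8 = 960.

960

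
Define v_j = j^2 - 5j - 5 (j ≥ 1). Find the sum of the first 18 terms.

1164

Over j = 1..18: Σj = 171, Σj² = 2109.
Total = (1)·2109 + (-5)·171 + (-5)·18 = 1164.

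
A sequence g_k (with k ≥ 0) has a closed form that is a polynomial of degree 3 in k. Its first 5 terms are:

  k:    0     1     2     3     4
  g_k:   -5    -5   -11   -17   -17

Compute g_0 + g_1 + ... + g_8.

1st diffs: 0, -6, -6, 0.
2nd diffs: -6, 0, 6.
3rd diffs: 6, 6 (constant).
Newton forward-difference form: g_k = -5 + (-6)·C(k,2) + 6·C(k,3).
Continuing: -5, 25, 79, 163.
Summing k = 0..8 (9 terms) gives 207.

207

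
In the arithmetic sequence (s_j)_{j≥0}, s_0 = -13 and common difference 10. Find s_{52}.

507

s_j = -13 + (j - 0)·10.
s_{52} = -13 + 52·10 = 507.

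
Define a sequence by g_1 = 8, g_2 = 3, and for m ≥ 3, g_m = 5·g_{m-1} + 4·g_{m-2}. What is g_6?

8103

Applying the relation repeatedly:
g_3 = 47  g_4 = 247  g_5 = 1423  g_6 = 8103.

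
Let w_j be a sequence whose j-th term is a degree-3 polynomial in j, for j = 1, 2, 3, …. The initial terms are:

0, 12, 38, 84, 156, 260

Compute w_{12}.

1st diffs: 12, 26, 46, 72, 104.
2nd diffs: 14, 20, 26, 32.
3rd diffs: 6, 6, 6 (constant).
Newton forward-difference form: w_j = 12·C(j-1,1) + 14·C(j-1,2) + 6·C(j-1,3).
At j = 12: j-1 = 11, so w_{12} = 132 + 770 + 990 = 1892.

1892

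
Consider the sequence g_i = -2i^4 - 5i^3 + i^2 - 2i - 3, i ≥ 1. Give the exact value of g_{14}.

-90387

g_{14} = -2·14^4 - 5·14^3 + 1·14^2 - 2·14 - 3 = -90387.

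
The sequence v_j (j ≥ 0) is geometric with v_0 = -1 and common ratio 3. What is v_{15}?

v_j = (-1)·3^(j-0).
v_{15} = (-1)·3^15 = -14348907.

-14348907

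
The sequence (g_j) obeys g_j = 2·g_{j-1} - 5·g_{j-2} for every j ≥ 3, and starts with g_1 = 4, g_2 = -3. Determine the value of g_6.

Iterate the recurrence:
g_3 = -26;  g_4 = -37;  g_5 = 56;  g_6 = 297.

297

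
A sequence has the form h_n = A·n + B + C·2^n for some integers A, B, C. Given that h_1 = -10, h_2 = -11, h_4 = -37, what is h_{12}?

At n = 1, 2, 4: A + B + 2C = -10; 2A + B + 4C = -11; 4A + B + 16C = -37.
Subtracting the first from the second: A + 2C = -1.
Subtracting the second from the third: 2A + 12C = -26.
Solving: C = -3, A = 5, then B = -9.
So h_n = 5·n + (-9) + (-3)·2^n; at n=12 this is -12237.

-12237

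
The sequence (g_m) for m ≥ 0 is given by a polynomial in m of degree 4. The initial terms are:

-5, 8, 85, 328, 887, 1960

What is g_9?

1st diffs: 13, 77, 243, 559, 1073.
2nd diffs: 64, 166, 316, 514.
3rd diffs: 102, 150, 198.
4th diffs: 48, 48 (constant).
Newton forward-difference form: g_m = -5 + 13·C(m,1) + 64·C(m,2) + 102·C(m,3) + 48·C(m,4).
At m = 9: m = 9, so g_9 = -5 + 117 + 2304 + 8568 + 6048 = 17032.

17032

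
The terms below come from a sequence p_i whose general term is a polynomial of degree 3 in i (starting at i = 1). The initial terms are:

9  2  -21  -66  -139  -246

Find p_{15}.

-3729

1st diffs: -7, -23, -45, -73, -107.
2nd diffs: -16, -22, -28, -34.
3rd diffs: -6, -6, -6 (constant).
Newton forward-difference form: p_i = 9 + (-7)·C(i-1,1) + (-16)·C(i-1,2) + (-6)·C(i-1,3).
At i = 15: i-1 = 14, so p_{15} = 9 - 98 - 1456 - 2184 = -3729.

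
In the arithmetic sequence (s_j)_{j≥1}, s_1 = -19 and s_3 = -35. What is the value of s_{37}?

-307

Common difference d = (-35 - (-19)) / (3 - 1) = -8.
s_j = -19 + (j - 1)·(-8).
s_{37} = -19 + 36·(-8) = -307.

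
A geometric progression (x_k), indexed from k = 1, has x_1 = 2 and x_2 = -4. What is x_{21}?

Common ratio r = -2.
x_k = 2·(-2)^(k-1).
x_{21} = 2·(-2)^20 = 2097152.

2097152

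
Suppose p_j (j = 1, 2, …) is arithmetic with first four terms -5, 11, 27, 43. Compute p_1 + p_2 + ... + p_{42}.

Common difference d = 16.
p_j = -5 + (j - 1)·16.
p_{42} = 651; S = 42·(-5 + 651)/2 = 13566.

13566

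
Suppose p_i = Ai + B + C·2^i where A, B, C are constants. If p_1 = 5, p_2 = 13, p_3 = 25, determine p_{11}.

Plug in i = 1, 2, 3: A + B + 2C = 5; 2A + B + 4C = 13; 3A + B + 8C = 25.
Subtracting the first from the second: A + 2C = 8.
Subtracting the second from the third: A + 4C = 12.
Solving: C = 2, A = 4, then B = -3.
Hence p_{11} = 4·11 + (-3) + 2·2048 = 4137.

4137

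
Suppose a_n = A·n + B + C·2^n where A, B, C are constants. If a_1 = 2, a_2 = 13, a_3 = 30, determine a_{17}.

The three given values yield: A + B + 2C = 2; 2A + B + 4C = 13; 3A + B + 8C = 30.
Subtracting the first from the second: A + 2C = 11.
Subtracting the second from the third: A + 4C = 17.
Solving: C = 3, A = 5, then B = -9.
Hence a_{17} = 5·17 + (-9) + 3·131072 = 393292.

393292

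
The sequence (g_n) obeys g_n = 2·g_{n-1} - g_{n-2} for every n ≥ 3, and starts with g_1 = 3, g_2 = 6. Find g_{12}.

Applying the relation repeatedly:
g_3 = 9;  g_4 = 12;  g_5 = 15;  g_6 = 18;  g_7 = 21;  g_8 = 24;  g_9 = 27;  g_{10} = 30;  g_{11} = 33;  g_{12} = 36.
(Characteristic roots are 1 and 1.)

36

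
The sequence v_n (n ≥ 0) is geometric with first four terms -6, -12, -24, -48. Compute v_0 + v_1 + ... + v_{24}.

-201326586

Common ratio r = 2.
v_n = (-6)·2^(n-0).
S = (-6)·(2^25 - 1)/(2 - 1) = (-6)·(33554432 - 1)/(1) = -201326586.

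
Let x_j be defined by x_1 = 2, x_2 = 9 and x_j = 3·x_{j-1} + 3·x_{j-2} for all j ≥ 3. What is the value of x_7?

Iterate the recurrence:
x_3 = 33  x_4 = 126  x_5 = 477  x_6 = 1809  x_7 = 6858.

6858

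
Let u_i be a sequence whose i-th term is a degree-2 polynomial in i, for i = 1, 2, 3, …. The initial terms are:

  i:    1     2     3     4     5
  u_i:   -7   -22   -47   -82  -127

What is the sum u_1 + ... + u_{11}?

1st diffs: -15, -25, -35, -45.
2nd diffs: -10, -10, -10 (constant).
Newton forward-difference form: u_i = -7 + (-15)·C(i-1,1) + (-10)·C(i-1,2).
Continuing: …, -182, -247, -322, -407, …, u_{11} = -607.
Summing i = 1..11 (11 terms) gives -2552.

-2552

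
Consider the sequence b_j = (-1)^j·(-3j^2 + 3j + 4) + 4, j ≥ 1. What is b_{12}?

-388

(-1)^12 = 1; -3j^2 + 3j + 4 at j=12 is -392; so b_{12} = -388.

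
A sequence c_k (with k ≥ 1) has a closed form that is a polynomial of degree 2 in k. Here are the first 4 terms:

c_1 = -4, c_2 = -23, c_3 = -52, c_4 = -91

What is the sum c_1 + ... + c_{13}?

1st diffs: -19, -29, -39.
2nd diffs: -10, -10 (constant).
So c_k = -5k^2 - 4k + 5.
Continuing: …, -140, -199, -268, -347, …, c_{13} = -892.
Summing k = 1..13 (13 terms) gives -4394.

-4394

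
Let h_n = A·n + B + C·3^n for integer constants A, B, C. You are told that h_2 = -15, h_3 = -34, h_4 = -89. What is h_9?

-19696

At n = 2, 3, 4: 2A + B + 9C = -15; 3A + B + 27C = -34; 4A + B + 81C = -89.
Subtracting the first from the second: A + 18C = -19.
Subtracting the second from the third: A + 54C = -55.
Solving: C = -1, A = -1, then B = -4.
Therefore h_9 = -9 + (-4) + (-1)·19683 = -19696.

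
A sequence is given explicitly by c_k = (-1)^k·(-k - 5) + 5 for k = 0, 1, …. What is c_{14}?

(-1)^14 = 1; -k - 5 at k=14 is -19; so c_{14} = -14.

-14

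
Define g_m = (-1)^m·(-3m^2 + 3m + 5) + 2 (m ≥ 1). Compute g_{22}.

(-1)^22 = 1; -3m^2 + 3m + 5 at m=22 is -1381; so g_{22} = -1379.

-1379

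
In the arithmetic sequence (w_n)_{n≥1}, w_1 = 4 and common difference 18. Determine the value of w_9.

148

w_n = 4 + (n - 1)·18.
w_9 = 4 + 8·18 = 148.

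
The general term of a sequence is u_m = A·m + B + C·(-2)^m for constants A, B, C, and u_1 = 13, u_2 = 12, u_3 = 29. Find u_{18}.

Write the equations: A + B - 2C = 13; 2A + B + 4C = 12; 3A + B - 8C = 29.
Subtracting the first from the second: A + 6C = -1.
Subtracting the second from the third: A - 12C = 17.
Solving: C = -1, A = 5, then B = 6.
Hence u_{18} = 5·18 + 6 + (-1)·262144 = -262048.

-262048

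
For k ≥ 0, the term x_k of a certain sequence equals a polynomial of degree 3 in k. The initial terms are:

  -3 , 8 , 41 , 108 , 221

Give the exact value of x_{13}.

1st diffs: 11, 33, 67, 113.
2nd diffs: 22, 34, 46.
3rd diffs: 12, 12 (constant).
So x_k = 2k^3 + 5k^2 + 4k - 3.
Evaluating at k = 13 gives x_{13} = 5288.

5288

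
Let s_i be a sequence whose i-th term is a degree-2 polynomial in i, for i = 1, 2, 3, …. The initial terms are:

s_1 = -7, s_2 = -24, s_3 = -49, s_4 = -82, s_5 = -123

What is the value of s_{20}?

1st diffs: -17, -25, -33, -41.
2nd diffs: -8, -8, -8 (constant).
Newton forward-difference form: s_i = -7 + (-17)·C(i-1,1) + (-8)·C(i-1,2).
At i = 20: i-1 = 19, so s_{20} = -7 - 323 - 1368 = -1698.

-1698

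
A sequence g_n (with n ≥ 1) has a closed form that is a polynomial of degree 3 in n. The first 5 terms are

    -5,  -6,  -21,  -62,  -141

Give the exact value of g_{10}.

-1526

1st diffs: -1, -15, -41, -79.
2nd diffs: -14, -26, -38.
3rd diffs: -12, -12 (constant).
So g_n = -2n^3 + 5n^2 - 2n - 6.
Evaluating at n = 10 gives g_{10} = -1526.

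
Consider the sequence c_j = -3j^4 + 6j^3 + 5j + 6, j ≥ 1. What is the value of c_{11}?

-35876

c_{11} = -3·11^4 + 6·11^3 + 5·11 + 6 = -35876.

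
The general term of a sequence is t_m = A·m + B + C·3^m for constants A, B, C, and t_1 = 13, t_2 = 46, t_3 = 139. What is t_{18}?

At m = 1, 2, 3: A + B + 3C = 13; 2A + B + 9C = 46; 3A + B + 27C = 139.
Subtracting the first from the second: A + 6C = 33.
Subtracting the second from the third: A + 18C = 93.
Solving: C = 5, A = 3, then B = -5.
Hence t_{18} = 3·18 + (-5) + 5·387420489 = 1937102494.

1937102494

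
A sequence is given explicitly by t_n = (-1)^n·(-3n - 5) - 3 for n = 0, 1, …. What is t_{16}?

-56

(-1)^16 = 1; -3n - 5 at n=16 is -53; so t_{16} = -56.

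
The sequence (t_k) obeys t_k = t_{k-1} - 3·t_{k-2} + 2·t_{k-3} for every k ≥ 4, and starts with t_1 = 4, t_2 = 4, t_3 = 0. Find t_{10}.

t_4 = -4; t_5 = 4; t_6 = 16; t_7 = -4; t_8 = -44; t_9 = 0; t_{10} = 124.

124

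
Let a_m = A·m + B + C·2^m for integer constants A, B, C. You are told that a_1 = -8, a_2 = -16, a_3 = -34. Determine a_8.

-1264

Plug in m = 1, 2, 3: A + B + 2C = -8; 2A + B + 4C = -16; 3A + B + 8C = -34.
Subtracting the first from the second: A + 2C = -8.
Subtracting the second from the third: A + 4C = -18.
Solving: C = -5, A = 2, then B = 0.
So a_m = 2·m + 0 + (-5)·2^m; at m=8 this is -1264.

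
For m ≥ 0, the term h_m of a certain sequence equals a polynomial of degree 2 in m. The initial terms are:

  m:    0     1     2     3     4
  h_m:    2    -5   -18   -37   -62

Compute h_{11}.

-405

1st diffs: -7, -13, -19, -25.
2nd diffs: -6, -6, -6 (constant).
Newton forward-difference form: h_m = 2 + (-7)·C(m,1) + (-6)·C(m,2).
At m = 11: m = 11, so h_{11} = 2 - 77 - 330 = -405.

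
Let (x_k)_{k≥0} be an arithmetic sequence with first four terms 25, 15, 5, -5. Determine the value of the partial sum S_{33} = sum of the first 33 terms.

Common difference d = -10.
x_k = 25 + (k - 0)·(-10).
x_{32} = -295; S = 33·(25 + (-295))/2 = -4455.

-4455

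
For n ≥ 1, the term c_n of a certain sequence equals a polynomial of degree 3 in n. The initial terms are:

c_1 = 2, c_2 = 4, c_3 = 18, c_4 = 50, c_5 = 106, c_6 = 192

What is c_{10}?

956

1st diffs: 2, 14, 32, 56, 86.
2nd diffs: 12, 18, 24, 30.
3rd diffs: 6, 6, 6 (constant).
Newton forward-difference form: c_n = 2 + 2·C(n-1,1) + 12·C(n-1,2) + 6·C(n-1,3).
At n = 10: n-1 = 9, so c_{10} = 2 + 18 + 432 + 504 = 956.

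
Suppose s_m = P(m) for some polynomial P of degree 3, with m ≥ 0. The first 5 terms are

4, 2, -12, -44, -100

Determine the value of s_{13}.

-2674

1st diffs: -2, -14, -32, -56.
2nd diffs: -12, -18, -24.
3rd diffs: -6, -6 (constant).
Newton forward-difference form: s_m = 4 + (-2)·C(m,1) + (-12)·C(m,2) + (-6)·C(m,3).
At m = 13: m = 13, so s_{13} = 4 - 26 - 936 - 1716 = -2674.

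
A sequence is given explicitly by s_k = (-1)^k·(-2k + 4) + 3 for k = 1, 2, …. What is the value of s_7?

13

(-1)^7 = -1; -2k + 4 at k=7 is -10; so s_7 = 13.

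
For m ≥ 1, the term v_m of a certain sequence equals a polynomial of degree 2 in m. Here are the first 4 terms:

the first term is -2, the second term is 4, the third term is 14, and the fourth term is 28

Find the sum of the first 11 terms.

1st diffs: 6, 10, 14.
2nd diffs: 4, 4 (constant).
So v_m = 2m^2 - 4.
Continuing: …, 46, 68, 94, 124, …, v_{11} = 238.
Summing m = 1..11 (11 terms) gives 968.

968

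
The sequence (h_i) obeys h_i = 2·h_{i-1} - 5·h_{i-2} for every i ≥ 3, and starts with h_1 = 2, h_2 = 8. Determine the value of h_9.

-46

Step forward from the initial values:
h_3 = 6;  h_4 = -28;  h_5 = -86;  h_6 = -32;  h_7 = 366;  h_8 = 892;  h_9 = -46.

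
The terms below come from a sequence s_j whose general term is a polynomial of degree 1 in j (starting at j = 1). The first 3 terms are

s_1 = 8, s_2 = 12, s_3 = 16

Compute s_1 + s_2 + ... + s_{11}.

1st diffs: 4, 4 (constant).
So s_j = 4j + 4.
Continuing: …, 20, 24, 28, 32, …, s_{11} = 48.
Summing j = 1..11 (11 terms) gives 308.

308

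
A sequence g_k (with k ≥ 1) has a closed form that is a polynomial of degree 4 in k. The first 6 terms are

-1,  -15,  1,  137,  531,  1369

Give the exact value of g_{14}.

1st diffs: -14, 16, 136, 394, 838.
2nd diffs: 30, 120, 258, 444.
3rd diffs: 90, 138, 186.
4th diffs: 48, 48 (constant).
Newton forward-difference form: g_k = -1 + (-14)·C(k-1,1) + 30·C(k-1,2) + 90·C(k-1,3) + 48·C(k-1,4).
At k = 14: k-1 = 13, so g_{14} = -1 - 182 + 2340 + 25740 + 34320 = 62217.

62217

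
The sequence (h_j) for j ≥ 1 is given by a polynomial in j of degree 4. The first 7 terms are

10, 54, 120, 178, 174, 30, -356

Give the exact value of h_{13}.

1st diffs: 44, 66, 58, -4, -144, -386.
2nd diffs: 22, -8, -62, -140, -242.
3rd diffs: -30, -54, -78, -102.
4th diffs: -24, -24, -24 (constant).
So h_j = -j^4 + 5j^3 + 6j^2 + 6j - 6.
Evaluating at j = 13 gives h_{13} = -16490.

-16490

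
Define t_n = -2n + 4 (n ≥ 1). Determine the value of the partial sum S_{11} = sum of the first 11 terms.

-88

Over n = 1..11: Σn = 66.
Total = (-2)·66 + (4)·11 = -88.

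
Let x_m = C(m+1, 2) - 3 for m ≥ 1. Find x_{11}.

63

C(12, 2) = 66, so x_{11} = 63.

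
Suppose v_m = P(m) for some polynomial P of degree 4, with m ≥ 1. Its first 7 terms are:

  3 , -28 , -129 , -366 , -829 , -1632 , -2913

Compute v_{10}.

-11364

1st diffs: -31, -101, -237, -463, -803, -1281.
2nd diffs: -70, -136, -226, -340, -478.
3rd diffs: -66, -90, -114, -138.
4th diffs: -24, -24, -24 (constant).
So v_m = -m^4 - m^3 - 4m^2 + 3m + 6.
Evaluating at m = 10 gives v_{10} = -11364.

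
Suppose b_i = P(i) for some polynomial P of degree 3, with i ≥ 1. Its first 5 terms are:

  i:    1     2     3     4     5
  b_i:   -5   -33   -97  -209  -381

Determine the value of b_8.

1st diffs: -28, -64, -112, -172.
2nd diffs: -36, -48, -60.
3rd diffs: -12, -12 (constant).
Newton forward-difference form: b_i = -5 + (-28)·C(i-1,1) + (-36)·C(i-1,2) + (-12)·C(i-1,3).
At i = 8: i-1 = 7, so b_8 = -5 - 196 - 756 - 420 = -1377.

-1377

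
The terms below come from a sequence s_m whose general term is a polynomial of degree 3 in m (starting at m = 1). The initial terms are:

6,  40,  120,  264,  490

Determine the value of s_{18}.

19080

1st diffs: 34, 80, 144, 226.
2nd diffs: 46, 64, 82.
3rd diffs: 18, 18 (constant).
So s_m = 3m^3 + 5m^2 - 2m.
Evaluating at m = 18 gives s_{18} = 19080.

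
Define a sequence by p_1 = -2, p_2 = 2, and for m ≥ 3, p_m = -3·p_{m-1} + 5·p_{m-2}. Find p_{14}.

Iterate the recurrence:
p_3 = -16; p_4 = 58; p_5 = -254; …; p_{11} = -1366486; p_{12} = 5729068; p_{13} = -24019634; p_{14} = 100704242.

100704242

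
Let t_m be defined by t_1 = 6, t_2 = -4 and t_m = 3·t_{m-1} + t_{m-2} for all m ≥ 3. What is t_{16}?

Step forward from the initial values:
t_3 = -6  t_4 = -22  t_5 = -72  …  t_{13} = -1020234  t_{14} = -3369604  t_{15} = -11129046  t_{16} = -36756742.

-36756742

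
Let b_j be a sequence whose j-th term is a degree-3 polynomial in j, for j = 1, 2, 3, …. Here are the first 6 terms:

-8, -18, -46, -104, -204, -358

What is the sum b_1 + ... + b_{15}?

1st diffs: -10, -28, -58, -100, -154.
2nd diffs: -18, -30, -42, -54.
3rd diffs: -12, -12, -12 (constant).
So b_j = -2j^3 + 3j^2 - 5j - 4.
Continuing: …, -578, -876, -1264, -1754, …, b_{15} = -6154.
Summing j = 1..15 (15 terms) gives -25740.

-25740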